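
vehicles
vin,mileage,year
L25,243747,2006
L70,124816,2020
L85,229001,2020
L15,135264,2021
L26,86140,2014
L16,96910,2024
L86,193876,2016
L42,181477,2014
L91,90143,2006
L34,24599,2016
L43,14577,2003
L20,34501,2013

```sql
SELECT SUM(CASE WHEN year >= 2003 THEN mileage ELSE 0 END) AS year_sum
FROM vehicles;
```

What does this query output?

1455051

vin=L25: ✓ → 243747
vin=L70: ✓ → 124816
vin=L85: ✓ → 229001
vin=L15: ✓ → 135264
vin=L26: ✓ → 86140
vin=L16: ✓ → 96910
vin=L86: ✓ → 193876
vin=L42: ✓ → 181477
vin=L91: ✓ → 90143
vin=L34: ✓ → 24599
vin=L43: ✓ → 14577
vin=L20: ✓ → 34501
year_sum = 243747 + 124816 + 229001 + 135264 + 86140 + 96910 + 193876 + 181477 + 90143 + 24599 + 14577 + 34501 = 1455051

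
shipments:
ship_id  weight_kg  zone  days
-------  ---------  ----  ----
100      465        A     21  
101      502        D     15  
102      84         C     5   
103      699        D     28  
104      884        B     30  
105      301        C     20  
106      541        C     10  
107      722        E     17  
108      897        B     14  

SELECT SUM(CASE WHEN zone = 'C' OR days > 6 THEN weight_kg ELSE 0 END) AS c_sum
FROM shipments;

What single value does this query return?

ship_id=100: ✓ → 465
ship_id=101: ✓ → 502
ship_id=102: ✓ → 84
ship_id=103: ✓ → 699
ship_id=104: ✓ → 884
ship_id=105: ✓ → 301
ship_id=106: ✓ → 541
ship_id=107: ✓ → 722
ship_id=108: ✓ → 897
c_sum = 465 + 502 + 84 + 699 + 884 + 301 + 541 + 722 + 897 = 5095

5095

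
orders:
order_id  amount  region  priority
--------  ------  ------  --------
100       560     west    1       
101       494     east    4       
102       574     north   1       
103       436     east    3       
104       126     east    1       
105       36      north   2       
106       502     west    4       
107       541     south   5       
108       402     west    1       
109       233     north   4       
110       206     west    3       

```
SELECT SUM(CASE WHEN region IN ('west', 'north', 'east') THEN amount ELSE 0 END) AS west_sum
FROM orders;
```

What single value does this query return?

3569

order_id=100: ✓ → 560
order_id=101: ✓ → 494
order_id=102: ✓ → 574
order_id=103: ✓ → 436
order_id=104: ✓ → 126
order_id=105: ✓ → 36
order_id=106: ✓ → 502
order_id=107: ✗
order_id=108: ✓ → 402
order_id=109: ✓ → 233
order_id=110: ✓ → 206
west_sum = 560 + 494 + 574 + 436 + 126 + 36 + 502 + 402 + 233 + 206 = 3569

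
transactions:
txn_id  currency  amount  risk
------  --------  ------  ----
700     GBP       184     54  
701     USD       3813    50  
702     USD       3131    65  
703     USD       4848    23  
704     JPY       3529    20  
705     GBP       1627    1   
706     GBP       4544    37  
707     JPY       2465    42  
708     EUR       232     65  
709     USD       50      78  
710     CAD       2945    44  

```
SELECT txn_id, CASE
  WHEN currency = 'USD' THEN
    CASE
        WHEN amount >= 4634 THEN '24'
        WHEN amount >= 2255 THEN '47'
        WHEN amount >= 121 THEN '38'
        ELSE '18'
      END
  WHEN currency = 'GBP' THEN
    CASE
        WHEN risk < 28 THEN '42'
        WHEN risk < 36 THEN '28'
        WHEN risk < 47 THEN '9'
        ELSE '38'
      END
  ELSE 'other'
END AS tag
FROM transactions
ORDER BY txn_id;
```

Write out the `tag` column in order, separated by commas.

38, 47, 47, 24, other, 42, 9, other, other, 18, other

txn_id=700: currency='GBP' → inner[ELSE] → 38
txn_id=701: currency='USD' → inner[amount >= 2255] → 47
txn_id=702: currency='USD' → inner[amount >= 2255] → 47
txn_id=703: currency='USD' → inner[amount >= 4634] → 24
txn_id=704: currency='JPY' → outer ELSE → other
txn_id=705: currency='GBP' → inner[risk < 28] → 42
txn_id=706: currency='GBP' → inner[risk < 47] → 9
txn_id=707: currency='JPY' → outer ELSE → other
txn_id=708: currency='EUR' → outer ELSE → other
txn_id=709: currency='USD' → inner[ELSE] → 18
txn_id=710: currency='CAD' → outer ELSE → other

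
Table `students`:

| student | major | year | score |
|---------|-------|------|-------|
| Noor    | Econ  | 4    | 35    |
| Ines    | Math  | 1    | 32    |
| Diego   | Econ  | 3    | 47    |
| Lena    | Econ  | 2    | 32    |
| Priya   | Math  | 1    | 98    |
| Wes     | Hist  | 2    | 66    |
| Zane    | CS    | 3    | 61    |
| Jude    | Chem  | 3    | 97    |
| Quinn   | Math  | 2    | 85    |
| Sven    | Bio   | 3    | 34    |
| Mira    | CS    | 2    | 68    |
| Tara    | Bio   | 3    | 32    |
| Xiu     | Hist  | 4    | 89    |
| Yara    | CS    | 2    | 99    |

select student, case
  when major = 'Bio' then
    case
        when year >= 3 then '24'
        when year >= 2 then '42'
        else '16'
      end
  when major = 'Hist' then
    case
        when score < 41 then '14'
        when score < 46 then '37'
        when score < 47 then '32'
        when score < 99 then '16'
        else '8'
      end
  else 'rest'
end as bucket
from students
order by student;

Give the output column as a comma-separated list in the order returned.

rest, rest, rest, rest, rest, rest, rest, rest, 24, 24, 16, 16, rest, rest

student=Diego: major='Econ' → outer ELSE → rest
student=Ines: major='Math' → outer ELSE → rest
student=Jude: major='Chem' → outer ELSE → rest
student=Lena: major='Econ' → outer ELSE → rest
student=Mira: major='CS' → outer ELSE → rest
student=Noor: major='Econ' → outer ELSE → rest
student=Priya: major='Math' → outer ELSE → rest
student=Quinn: major='Math' → outer ELSE → rest
student=Sven: major='Bio' → inner[year >= 3] → 24
student=Tara: major='Bio' → inner[year >= 3] → 24
student=Wes: major='Hist' → inner[score < 99] → 16
student=Xiu: major='Hist' → inner[score < 99] → 16
student=Yara: major='CS' → outer ELSE → rest
student=Zane: major='CS' → outer ELSE → rest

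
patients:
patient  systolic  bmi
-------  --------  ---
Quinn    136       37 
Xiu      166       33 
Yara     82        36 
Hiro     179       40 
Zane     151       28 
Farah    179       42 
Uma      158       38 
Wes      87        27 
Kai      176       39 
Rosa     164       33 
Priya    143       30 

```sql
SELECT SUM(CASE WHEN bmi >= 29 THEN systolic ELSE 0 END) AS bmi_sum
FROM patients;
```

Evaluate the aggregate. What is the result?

patient=Quinn: ✓ → 136
patient=Xiu: ✓ → 166
patient=Yara: ✓ → 82
patient=Hiro: ✓ → 179
patient=Zane: ✗
patient=Farah: ✓ → 179
patient=Uma: ✓ → 158
patient=Wes: ✗
patient=Kai: ✓ → 176
patient=Rosa: ✓ → 164
patient=Priya: ✓ → 143
bmi_sum = 136 + 166 + 82 + 179 + 179 + 158 + 176 + 164 + 143 = 1383

1383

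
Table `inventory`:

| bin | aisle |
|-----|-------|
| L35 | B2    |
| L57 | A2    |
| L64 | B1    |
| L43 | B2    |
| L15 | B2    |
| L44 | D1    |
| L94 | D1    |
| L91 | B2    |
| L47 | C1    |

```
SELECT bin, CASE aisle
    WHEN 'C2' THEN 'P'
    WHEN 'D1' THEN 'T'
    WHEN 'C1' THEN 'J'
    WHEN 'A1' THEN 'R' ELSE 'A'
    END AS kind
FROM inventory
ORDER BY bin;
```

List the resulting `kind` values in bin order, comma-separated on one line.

bin=L15: ELSE → A
bin=L35: ELSE → A
bin=L43: ELSE → A
bin=L44: aisle='D1' → T
bin=L47: aisle='C1' → J
bin=L57: ELSE → A
bin=L64: ELSE → A
bin=L91: ELSE → A
bin=L94: aisle='D1' → T

A, A, A, T, J, A, A, A, T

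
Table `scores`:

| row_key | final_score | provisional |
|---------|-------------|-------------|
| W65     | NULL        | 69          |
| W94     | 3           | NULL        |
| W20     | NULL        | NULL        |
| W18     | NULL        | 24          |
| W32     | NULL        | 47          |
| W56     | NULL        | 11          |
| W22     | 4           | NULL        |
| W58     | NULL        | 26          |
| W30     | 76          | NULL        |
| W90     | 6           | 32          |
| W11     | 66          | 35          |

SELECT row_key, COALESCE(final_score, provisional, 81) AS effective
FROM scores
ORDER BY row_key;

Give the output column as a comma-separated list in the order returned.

row_key=W11: final_score=66 → 66
row_key=W18: final_score=NULL, provisional=24 → 24
row_key=W20: final_score=NULL, provisional=NULL, → literal 81 → 81
row_key=W22: final_score=4 → 4
row_key=W30: final_score=76 → 76
row_key=W32: final_score=NULL, provisional=47 → 47
row_key=W56: final_score=NULL, provisional=11 → 11
row_key=W58: final_score=NULL, provisional=26 → 26
row_key=W65: final_score=NULL, provisional=69 → 69
row_key=W90: final_score=6 → 6
row_key=W94: final_score=3 → 3

66, 24, 81, 4, 76, 47, 11, 26, 69, 6, 3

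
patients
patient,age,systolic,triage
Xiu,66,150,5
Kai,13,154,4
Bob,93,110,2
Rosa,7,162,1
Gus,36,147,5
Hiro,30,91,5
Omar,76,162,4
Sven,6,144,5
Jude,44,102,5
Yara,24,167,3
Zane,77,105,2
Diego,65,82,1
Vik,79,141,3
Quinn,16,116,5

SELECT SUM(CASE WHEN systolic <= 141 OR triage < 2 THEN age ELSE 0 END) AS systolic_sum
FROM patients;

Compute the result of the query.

411

patient=Xiu: ✗
patient=Kai: ✗
patient=Bob: ✓ → 93
patient=Rosa: ✓ → 7
patient=Gus: ✗
patient=Hiro: ✓ → 30
patient=Omar: ✗
patient=Sven: ✗
patient=Jude: ✓ → 44
patient=Yara: ✗
patient=Zane: ✓ → 77
patient=Diego: ✓ → 65
patient=Vik: ✓ → 79
patient=Quinn: ✓ → 16
systolic_sum = 93 + 7 + 30 + 44 + 77 + 65 + 79 + 16 = 411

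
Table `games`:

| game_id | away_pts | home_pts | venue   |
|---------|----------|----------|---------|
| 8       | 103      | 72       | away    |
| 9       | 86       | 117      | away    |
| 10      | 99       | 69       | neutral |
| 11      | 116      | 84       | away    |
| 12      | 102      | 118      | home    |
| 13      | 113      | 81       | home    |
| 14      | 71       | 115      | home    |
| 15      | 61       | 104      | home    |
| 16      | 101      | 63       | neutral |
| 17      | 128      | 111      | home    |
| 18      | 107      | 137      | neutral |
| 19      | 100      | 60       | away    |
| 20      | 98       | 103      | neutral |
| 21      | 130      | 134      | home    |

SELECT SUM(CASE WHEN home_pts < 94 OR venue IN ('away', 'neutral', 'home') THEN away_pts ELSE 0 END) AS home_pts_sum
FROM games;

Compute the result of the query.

1415

game_id=8: ✓ → 103
game_id=9: ✓ → 86
game_id=10: ✓ → 99
game_id=11: ✓ → 116
game_id=12: ✓ → 102
game_id=13: ✓ → 113
game_id=14: ✓ → 71
game_id=15: ✓ → 61
game_id=16: ✓ → 101
game_id=17: ✓ → 128
game_id=18: ✓ → 107
game_id=19: ✓ → 100
game_id=20: ✓ → 98
game_id=21: ✓ → 130
home_pts_sum = 103 + 86 + 99 + 116 + 102 + 113 + 71 + 61 + 101 + 128 + 107 + 100 + 98 + 130 = 1415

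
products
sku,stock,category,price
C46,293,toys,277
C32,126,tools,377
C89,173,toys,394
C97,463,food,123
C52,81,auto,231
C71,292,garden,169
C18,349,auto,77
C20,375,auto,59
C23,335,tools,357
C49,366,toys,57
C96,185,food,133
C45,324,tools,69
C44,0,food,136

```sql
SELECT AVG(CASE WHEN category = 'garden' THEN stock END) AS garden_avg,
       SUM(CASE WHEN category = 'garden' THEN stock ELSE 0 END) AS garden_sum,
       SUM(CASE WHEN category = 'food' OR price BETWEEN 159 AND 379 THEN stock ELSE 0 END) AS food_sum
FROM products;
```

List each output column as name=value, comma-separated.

garden_avg=292, garden_sum=292, food_sum=1775

[garden_avg: category = 'garden']
sku=C46: ✗
sku=C32: ✗
sku=C89: ✗
sku=C97: ✗
sku=C52: ✗
sku=C71: ✓ → 292
sku=C18: ✗
sku=C20: ✗
sku=C23: ✗
sku=C49: ✗
sku=C96: ✗
sku=C45: ✗
sku=C44: ✗
garden_avg = 292
—
[garden_sum: category = 'garden']
sku=C46: ✗
sku=C32: ✗
sku=C89: ✗
sku=C97: ✗
sku=C52: ✗
sku=C71: ✓ → 292
sku=C18: ✗
sku=C20: ✗
sku=C23: ✗
sku=C49: ✗
sku=C96: ✗
sku=C45: ✗
sku=C44: ✗
garden_sum = 292
—
[food_sum: category = 'food' OR price BETWEEN 159 AND 379]
sku=C46: ✓ → 293
sku=C32: ✓ → 126
sku=C89: ✗
sku=C97: ✓ → 463
sku=C52: ✓ → 81
sku=C71: ✓ → 292
sku=C18: ✗
sku=C20: ✗
sku=C23: ✓ → 335
sku=C49: ✗
sku=C96: ✓ → 185
sku=C45: ✗
sku=C44: ✓ → 0
food_sum = 293 + 126 + 463 + 81 + 292 + 335 + 185 = 1775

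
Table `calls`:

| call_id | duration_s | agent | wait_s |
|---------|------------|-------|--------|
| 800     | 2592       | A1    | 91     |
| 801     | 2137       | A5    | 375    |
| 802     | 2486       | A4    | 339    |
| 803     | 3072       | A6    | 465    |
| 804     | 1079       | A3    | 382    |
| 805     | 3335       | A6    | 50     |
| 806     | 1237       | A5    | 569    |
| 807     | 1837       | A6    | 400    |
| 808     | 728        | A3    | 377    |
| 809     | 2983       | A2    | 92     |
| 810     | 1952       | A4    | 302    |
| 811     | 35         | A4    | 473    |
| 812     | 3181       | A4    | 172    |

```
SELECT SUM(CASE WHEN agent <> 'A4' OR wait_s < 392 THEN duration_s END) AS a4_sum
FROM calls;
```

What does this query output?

call_id=800: ✓ → 2592
call_id=801: ✓ → 2137
call_id=802: ✓ → 2486
call_id=803: ✓ → 3072
call_id=804: ✓ → 1079
call_id=805: ✓ → 3335
call_id=806: ✓ → 1237
call_id=807: ✓ → 1837
call_id=808: ✓ → 728
call_id=809: ✓ → 2983
call_id=810: ✓ → 1952
call_id=811: ✗
call_id=812: ✓ → 3181
a4_sum = 2592 + 2137 + 2486 + 3072 + 1079 + 3335 + 1237 + 1837 + 728 + 2983 + 1952 + 3181 = 26619

26619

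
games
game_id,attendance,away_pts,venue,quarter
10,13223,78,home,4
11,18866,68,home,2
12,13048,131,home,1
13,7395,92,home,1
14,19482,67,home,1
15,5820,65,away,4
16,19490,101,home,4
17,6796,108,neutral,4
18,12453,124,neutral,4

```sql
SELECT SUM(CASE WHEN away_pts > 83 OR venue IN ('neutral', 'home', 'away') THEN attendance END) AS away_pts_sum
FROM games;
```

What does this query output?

116573

game_id=10: ✓ → 13223
game_id=11: ✓ → 18866
game_id=12: ✓ → 13048
game_id=13: ✓ → 7395
game_id=14: ✓ → 19482
game_id=15: ✓ → 5820
game_id=16: ✓ → 19490
game_id=17: ✓ → 6796
game_id=18: ✓ → 12453
away_pts_sum = 13223 + 18866 + 13048 + 7395 + 19482 + 5820 + 19490 + 6796 + 12453 = 116573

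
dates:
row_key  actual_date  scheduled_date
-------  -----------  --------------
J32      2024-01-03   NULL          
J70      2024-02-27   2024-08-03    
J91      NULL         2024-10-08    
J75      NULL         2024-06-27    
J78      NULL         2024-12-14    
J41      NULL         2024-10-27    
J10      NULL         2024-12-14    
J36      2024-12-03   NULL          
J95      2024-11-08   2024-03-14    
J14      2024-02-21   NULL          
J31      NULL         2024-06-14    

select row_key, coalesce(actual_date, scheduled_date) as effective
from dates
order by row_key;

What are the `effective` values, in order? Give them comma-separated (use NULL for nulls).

row_key=J10: actual_date=NULL, scheduled_date=2024-12-14 → 2024-12-14
row_key=J14: actual_date=2024-02-21 → 2024-02-21
row_key=J31: actual_date=NULL, scheduled_date=2024-06-14 → 2024-06-14
row_key=J32: actual_date=2024-01-03 → 2024-01-03
row_key=J36: actual_date=2024-12-03 → 2024-12-03
row_key=J41: actual_date=NULL, scheduled_date=2024-10-27 → 2024-10-27
row_key=J70: actual_date=2024-02-27 → 2024-02-27
row_key=J75: actual_date=NULL, scheduled_date=2024-06-27 → 2024-06-27
row_key=J78: actual_date=NULL, scheduled_date=2024-12-14 → 2024-12-14
row_key=J91: actual_date=NULL, scheduled_date=2024-10-08 → 2024-10-08
row_key=J95: actual_date=2024-11-08 → 2024-11-08

2024-12-14, 2024-02-21, 2024-06-14, 2024-01-03, 2024-12-03, 2024-10-27, 2024-02-27, 2024-06-27, 2024-12-14, 2024-10-08, 2024-11-08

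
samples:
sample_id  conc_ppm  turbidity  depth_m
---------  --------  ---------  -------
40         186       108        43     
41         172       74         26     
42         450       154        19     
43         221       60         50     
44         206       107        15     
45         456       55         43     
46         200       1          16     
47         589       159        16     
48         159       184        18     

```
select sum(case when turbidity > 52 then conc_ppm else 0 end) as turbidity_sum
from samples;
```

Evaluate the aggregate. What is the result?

sample_id=40: ✓ → 186
sample_id=41: ✓ → 172
sample_id=42: ✓ → 450
sample_id=43: ✓ → 221
sample_id=44: ✓ → 206
sample_id=45: ✓ → 456
sample_id=46: ✗
sample_id=47: ✓ → 589
sample_id=48: ✓ → 159
turbidity_sum = 186 + 172 + 450 + 221 + 206 + 456 + 589 + 159 = 2439

2439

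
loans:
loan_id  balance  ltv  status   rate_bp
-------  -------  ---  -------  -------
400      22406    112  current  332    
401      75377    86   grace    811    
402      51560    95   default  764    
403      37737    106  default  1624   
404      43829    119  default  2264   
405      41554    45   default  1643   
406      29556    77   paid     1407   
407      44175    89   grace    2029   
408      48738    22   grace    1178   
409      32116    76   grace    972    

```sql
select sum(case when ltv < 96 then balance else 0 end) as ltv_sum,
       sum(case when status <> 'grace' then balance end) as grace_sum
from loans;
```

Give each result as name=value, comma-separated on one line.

[ltv_sum: ltv < 96]
loan_id=400: ✗
loan_id=401: ✓ → 75377
loan_id=402: ✓ → 51560
loan_id=403: ✗
loan_id=404: ✗
loan_id=405: ✓ → 41554
loan_id=406: ✓ → 29556
loan_id=407: ✓ → 44175
loan_id=408: ✓ → 48738
loan_id=409: ✓ → 32116
ltv_sum = 75377 + 51560 + 41554 + 29556 + 44175 + 48738 + 32116 = 323076
—
[grace_sum: status <> 'grace']
loan_id=400: ✓ → 22406
loan_id=401: ✗
loan_id=402: ✓ → 51560
loan_id=403: ✓ → 37737
loan_id=404: ✓ → 43829
loan_id=405: ✓ → 41554
loan_id=406: ✓ → 29556
loan_id=407: ✗
loan_id=408: ✗
loan_id=409: ✗
grace_sum = 22406 + 51560 + 37737 + 43829 + 41554 + 29556 = 226642

ltv_sum=323076, grace_sum=226642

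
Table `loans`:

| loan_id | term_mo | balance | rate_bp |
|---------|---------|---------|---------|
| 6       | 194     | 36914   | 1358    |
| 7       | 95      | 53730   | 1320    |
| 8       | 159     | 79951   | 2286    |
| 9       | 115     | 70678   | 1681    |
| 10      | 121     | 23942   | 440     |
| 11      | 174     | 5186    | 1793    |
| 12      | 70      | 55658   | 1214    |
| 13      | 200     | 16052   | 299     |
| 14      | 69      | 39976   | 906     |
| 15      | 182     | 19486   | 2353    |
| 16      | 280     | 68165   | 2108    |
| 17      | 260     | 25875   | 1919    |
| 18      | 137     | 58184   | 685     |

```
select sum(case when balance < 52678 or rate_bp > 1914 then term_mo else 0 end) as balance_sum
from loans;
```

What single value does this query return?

loan_id=6: ✓ → 194
loan_id=7: ✗
loan_id=8: ✓ → 159
loan_id=9: ✗
loan_id=10: ✓ → 121
loan_id=11: ✓ → 174
loan_id=12: ✗
loan_id=13: ✓ → 200
loan_id=14: ✓ → 69
loan_id=15: ✓ → 182
loan_id=16: ✓ → 280
loan_id=17: ✓ → 260
loan_id=18: ✗
balance_sum = 194 + 159 + 121 + 174 + 200 + 69 + 182 + 280 + 260 = 1639

1639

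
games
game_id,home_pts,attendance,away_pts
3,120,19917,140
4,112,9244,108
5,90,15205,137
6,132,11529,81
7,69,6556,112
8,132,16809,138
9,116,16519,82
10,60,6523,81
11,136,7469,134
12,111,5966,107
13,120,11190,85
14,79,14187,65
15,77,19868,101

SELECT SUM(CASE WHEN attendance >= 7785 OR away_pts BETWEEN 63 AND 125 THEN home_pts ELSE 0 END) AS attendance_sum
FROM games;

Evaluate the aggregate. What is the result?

1218

game_id=3: ✓ → 120
game_id=4: ✓ → 112
game_id=5: ✓ → 90
game_id=6: ✓ → 132
game_id=7: ✓ → 69
game_id=8: ✓ → 132
game_id=9: ✓ → 116
game_id=10: ✓ → 60
game_id=11: ✗
game_id=12: ✓ → 111
game_id=13: ✓ → 120
game_id=14: ✓ → 79
game_id=15: ✓ → 77
attendance_sum = 120 + 112 + 90 + 132 + 69 + 132 + 116 + 60 + 111 + 120 + 79 + 77 = 1218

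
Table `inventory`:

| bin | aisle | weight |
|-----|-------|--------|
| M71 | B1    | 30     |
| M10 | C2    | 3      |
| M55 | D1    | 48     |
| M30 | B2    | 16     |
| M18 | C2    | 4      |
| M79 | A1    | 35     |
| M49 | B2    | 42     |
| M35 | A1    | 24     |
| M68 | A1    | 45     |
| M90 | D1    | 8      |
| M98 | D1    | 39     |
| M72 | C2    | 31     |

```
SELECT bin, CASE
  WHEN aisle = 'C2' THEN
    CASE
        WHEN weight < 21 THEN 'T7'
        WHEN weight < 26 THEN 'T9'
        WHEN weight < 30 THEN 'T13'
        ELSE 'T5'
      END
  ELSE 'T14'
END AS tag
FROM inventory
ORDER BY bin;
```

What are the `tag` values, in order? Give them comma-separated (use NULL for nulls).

bin=M10: aisle='C2' → inner[weight < 21] → T7
bin=M18: aisle='C2' → inner[weight < 21] → T7
bin=M30: aisle='B2' → outer ELSE → T14
bin=M35: aisle='A1' → outer ELSE → T14
bin=M49: aisle='B2' → outer ELSE → T14
bin=M55: aisle='D1' → outer ELSE → T14
bin=M68: aisle='A1' → outer ELSE → T14
bin=M71: aisle='B1' → outer ELSE → T14
bin=M72: aisle='C2' → inner[ELSE] → T5
bin=M79: aisle='A1' → outer ELSE → T14
bin=M90: aisle='D1' → outer ELSE → T14
bin=M98: aisle='D1' → outer ELSE → T14

T7, T7, T14, T14, T14, T14, T14, T14, T5, T14, T14, T14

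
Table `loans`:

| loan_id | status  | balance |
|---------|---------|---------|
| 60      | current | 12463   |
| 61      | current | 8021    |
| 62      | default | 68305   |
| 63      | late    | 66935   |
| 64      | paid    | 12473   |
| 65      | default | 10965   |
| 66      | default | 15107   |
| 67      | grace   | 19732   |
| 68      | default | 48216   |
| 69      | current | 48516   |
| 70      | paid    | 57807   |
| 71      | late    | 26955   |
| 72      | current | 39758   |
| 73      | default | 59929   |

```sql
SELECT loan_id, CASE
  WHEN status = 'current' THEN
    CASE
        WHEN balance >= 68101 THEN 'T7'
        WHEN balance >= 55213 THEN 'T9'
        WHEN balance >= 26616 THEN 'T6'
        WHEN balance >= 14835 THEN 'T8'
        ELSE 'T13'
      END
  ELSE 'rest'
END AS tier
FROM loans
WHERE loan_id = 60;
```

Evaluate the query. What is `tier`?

T13

loan_id = 60: status=current, balance=12463.
status='current' → inner[ELSE] → T13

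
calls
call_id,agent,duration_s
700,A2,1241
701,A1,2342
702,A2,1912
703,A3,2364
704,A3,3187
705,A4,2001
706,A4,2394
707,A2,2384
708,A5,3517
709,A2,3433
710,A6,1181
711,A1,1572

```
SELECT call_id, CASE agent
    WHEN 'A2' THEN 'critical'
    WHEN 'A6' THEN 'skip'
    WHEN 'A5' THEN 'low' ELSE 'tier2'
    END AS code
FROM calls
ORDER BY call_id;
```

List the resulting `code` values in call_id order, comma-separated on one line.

call_id=700: agent='A2' → critical
call_id=701: ELSE → tier2
call_id=702: agent='A2' → critical
call_id=703: ELSE → tier2
call_id=704: ELSE → tier2
call_id=705: ELSE → tier2
call_id=706: ELSE → tier2
call_id=707: agent='A2' → critical
call_id=708: agent='A5' → low
call_id=709: agent='A2' → critical
call_id=710: agent='A6' → skip
call_id=711: ELSE → tier2

critical, tier2, critical, tier2, tier2, tier2, tier2, critical, low, critical, skip, tier2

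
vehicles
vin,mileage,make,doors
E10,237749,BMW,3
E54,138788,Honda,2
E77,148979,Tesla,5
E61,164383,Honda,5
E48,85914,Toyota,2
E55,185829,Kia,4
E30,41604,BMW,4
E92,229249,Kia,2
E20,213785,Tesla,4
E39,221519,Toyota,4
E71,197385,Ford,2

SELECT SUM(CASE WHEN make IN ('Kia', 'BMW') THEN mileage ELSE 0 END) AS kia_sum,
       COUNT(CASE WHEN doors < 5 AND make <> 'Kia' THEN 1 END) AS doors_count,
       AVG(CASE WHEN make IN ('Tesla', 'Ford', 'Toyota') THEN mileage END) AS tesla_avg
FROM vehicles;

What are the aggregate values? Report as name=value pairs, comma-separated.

kia_sum=694431, doors_count=7, tesla_avg=173516.4

[kia_sum: make IN ('Kia', 'BMW')]
vin=E10: ✓ → 237749
vin=E54: ✗
vin=E77: ✗
vin=E61: ✗
vin=E48: ✗
vin=E55: ✓ → 185829
vin=E30: ✓ → 41604
vin=E92: ✓ → 229249
vin=E20: ✗
vin=E39: ✗
vin=E71: ✗
kia_sum = 237749 + 185829 + 41604 + 229249 = 694431
—
[doors_count: doors < 5 AND make <> 'Kia']
vin=E10: ✓ → 1
vin=E54: ✓ → 1
vin=E77: ✗
vin=E61: ✗
vin=E48: ✓ → 1
vin=E55: ✗
vin=E30: ✓ → 1
vin=E92: ✗
vin=E20: ✓ → 1
vin=E39: ✓ → 1
vin=E71: ✓ → 1
doors_count = COUNT(1, 1, 1, 1, 1, 1, 1) = 7
—
[tesla_avg: make IN ('Tesla', 'Ford', 'Toyota')]
vin=E10: ✗
vin=E54: ✗
vin=E77: ✓ → 148979
vin=E61: ✗
vin=E48: ✓ → 85914
vin=E55: ✗
vin=E30: ✗
vin=E92: ✗
vin=E20: ✓ → 213785
vin=E39: ✓ → 221519
vin=E71: ✓ → 197385
tesla_avg = (148979 + 85914 + 213785 + 221519 + 197385) / 5 = 173516.4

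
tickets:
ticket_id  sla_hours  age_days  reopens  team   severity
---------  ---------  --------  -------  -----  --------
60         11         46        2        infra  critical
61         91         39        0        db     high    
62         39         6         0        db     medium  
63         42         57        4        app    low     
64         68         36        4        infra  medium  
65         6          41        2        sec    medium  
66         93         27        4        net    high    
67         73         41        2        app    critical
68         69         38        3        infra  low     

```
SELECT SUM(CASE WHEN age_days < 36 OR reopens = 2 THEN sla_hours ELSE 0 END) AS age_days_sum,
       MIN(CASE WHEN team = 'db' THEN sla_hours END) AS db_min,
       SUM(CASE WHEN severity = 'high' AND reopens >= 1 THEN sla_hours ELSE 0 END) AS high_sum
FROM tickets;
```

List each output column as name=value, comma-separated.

[age_days_sum: age_days < 36 OR reopens = 2]
ticket_id=60: ✓ → 11
ticket_id=61: ✗
ticket_id=62: ✓ → 39
ticket_id=63: ✗
ticket_id=64: ✗
ticket_id=65: ✓ → 6
ticket_id=66: ✓ → 93
ticket_id=67: ✓ → 73
ticket_id=68: ✗
age_days_sum = 11 + 39 + 6 + 93 + 73 = 222
—
[db_min: team = 'db']
ticket_id=60: ✗
ticket_id=61: ✓ → 91
ticket_id=62: ✓ → 39
ticket_id=63: ✗
ticket_id=64: ✗
ticket_id=65: ✗
ticket_id=66: ✗
ticket_id=67: ✗
ticket_id=68: ✗
db_min = MIN(91, 39) = 39
—
[high_sum: severity = 'high' AND reopens >= 1]
ticket_id=60: ✗
ticket_id=61: ✗
ticket_id=62: ✗
ticket_id=63: ✗
ticket_id=64: ✗
ticket_id=65: ✗
ticket_id=66: ✓ → 93
ticket_id=67: ✗
ticket_id=68: ✗
high_sum = 93

age_days_sum=222, db_min=39, high_sum=93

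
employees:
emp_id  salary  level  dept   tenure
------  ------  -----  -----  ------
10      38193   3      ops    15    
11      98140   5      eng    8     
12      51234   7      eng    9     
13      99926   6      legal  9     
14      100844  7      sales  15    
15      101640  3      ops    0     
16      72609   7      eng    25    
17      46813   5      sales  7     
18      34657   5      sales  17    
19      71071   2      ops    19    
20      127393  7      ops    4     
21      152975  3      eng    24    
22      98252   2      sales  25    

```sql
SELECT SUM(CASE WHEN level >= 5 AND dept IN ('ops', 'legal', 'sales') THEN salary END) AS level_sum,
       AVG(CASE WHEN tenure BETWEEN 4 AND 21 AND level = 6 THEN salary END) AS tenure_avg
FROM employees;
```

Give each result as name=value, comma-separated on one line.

[level_sum: level >= 5 AND dept IN ('ops', 'legal', 'sales')]
emp_id=10: ✗
emp_id=11: ✗
emp_id=12: ✗
emp_id=13: ✓ → 99926
emp_id=14: ✓ → 100844
emp_id=15: ✗
emp_id=16: ✗
emp_id=17: ✓ → 46813
emp_id=18: ✓ → 34657
emp_id=19: ✗
emp_id=20: ✓ → 127393
emp_id=21: ✗
emp_id=22: ✗
level_sum = 99926 + 100844 + 46813 + 34657 + 127393 = 409633
—
[tenure_avg: tenure BETWEEN 4 AND 21 AND level = 6]
emp_id=10: ✗
emp_id=11: ✗
emp_id=12: ✗
emp_id=13: ✓ → 99926
emp_id=14: ✗
emp_id=15: ✗
emp_id=16: ✗
emp_id=17: ✗
emp_id=18: ✗
emp_id=19: ✗
emp_id=20: ✗
emp_id=21: ✗
emp_id=22: ✗
tenure_avg = 99926

level_sum=409633, tenure_avg=99926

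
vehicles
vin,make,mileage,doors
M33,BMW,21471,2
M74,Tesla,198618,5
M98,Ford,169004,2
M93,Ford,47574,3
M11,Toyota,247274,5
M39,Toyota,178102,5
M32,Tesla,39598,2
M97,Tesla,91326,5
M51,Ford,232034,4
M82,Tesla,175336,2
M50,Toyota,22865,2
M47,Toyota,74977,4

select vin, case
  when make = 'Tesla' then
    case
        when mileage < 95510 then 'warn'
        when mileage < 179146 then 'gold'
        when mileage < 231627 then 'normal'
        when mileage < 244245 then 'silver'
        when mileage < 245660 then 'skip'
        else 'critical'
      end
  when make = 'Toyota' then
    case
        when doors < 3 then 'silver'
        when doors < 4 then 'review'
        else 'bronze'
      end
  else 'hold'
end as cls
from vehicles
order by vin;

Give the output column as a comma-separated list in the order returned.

bronze, warn, hold, bronze, bronze, silver, hold, normal, gold, hold, warn, hold

vin=M11: make='Toyota' → inner[ELSE] → bronze
vin=M32: make='Tesla' → inner[mileage < 95510] → warn
vin=M33: make='BMW' → outer ELSE → hold
vin=M39: make='Toyota' → inner[ELSE] → bronze
vin=M47: make='Toyota' → inner[ELSE] → bronze
vin=M50: make='Toyota' → inner[doors < 3] → silver
vin=M51: make='Ford' → outer ELSE → hold
vin=M74: make='Tesla' → inner[mileage < 231627] → normal
vin=M82: make='Tesla' → inner[mileage < 179146] → gold
vin=M93: make='Ford' → outer ELSE → hold
vin=M97: make='Tesla' → inner[mileage < 95510] → warn
vin=M98: make='Ford' → outer ELSE → hold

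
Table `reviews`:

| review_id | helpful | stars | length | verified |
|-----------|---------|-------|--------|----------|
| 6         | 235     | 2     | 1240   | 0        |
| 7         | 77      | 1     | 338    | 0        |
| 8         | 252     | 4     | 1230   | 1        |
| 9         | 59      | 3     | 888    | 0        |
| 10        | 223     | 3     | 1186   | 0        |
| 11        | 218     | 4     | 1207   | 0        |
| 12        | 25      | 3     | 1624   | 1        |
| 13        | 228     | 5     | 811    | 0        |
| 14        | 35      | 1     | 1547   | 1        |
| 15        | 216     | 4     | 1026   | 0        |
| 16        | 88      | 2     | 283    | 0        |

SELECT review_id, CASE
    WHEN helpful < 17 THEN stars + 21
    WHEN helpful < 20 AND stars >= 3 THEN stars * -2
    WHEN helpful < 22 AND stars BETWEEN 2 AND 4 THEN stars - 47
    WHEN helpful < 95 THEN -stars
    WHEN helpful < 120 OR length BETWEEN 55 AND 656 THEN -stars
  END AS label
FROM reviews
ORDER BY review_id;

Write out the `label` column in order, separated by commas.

NULL, -1, NULL, -3, NULL, NULL, -3, NULL, -1, NULL, -2

review_id=6: (no match → NULL) → NULL
review_id=7: helpful < 95 → -1
review_id=8: (no match → NULL) → NULL
review_id=9: helpful < 95 → -3
review_id=10: (no match → NULL) → NULL
review_id=11: (no match → NULL) → NULL
review_id=12: helpful < 95 → -3
review_id=13: (no match → NULL) → NULL
review_id=14: helpful < 95 → -1
review_id=15: (no match → NULL) → NULL
review_id=16: helpful < 95 → -2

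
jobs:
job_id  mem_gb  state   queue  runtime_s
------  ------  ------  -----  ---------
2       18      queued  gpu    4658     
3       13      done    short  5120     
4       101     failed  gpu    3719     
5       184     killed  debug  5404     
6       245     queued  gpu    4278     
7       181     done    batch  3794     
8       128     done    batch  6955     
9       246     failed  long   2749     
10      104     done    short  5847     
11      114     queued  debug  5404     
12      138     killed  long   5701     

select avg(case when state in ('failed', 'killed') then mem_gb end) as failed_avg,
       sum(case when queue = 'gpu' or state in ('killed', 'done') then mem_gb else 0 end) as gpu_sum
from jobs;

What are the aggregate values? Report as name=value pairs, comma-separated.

failed_avg=167.25, gpu_sum=1112

[failed_avg: state in ('failed', 'killed')]
job_id=2: ✗
job_id=3: ✗
job_id=4: ✓ → 101
job_id=5: ✓ → 184
job_id=6: ✗
job_id=7: ✗
job_id=8: ✗
job_id=9: ✓ → 246
job_id=10: ✗
job_id=11: ✗
job_id=12: ✓ → 138
failed_avg = (101 + 184 + 246 + 138) / 4 = 167.25
—
[gpu_sum: queue = 'gpu' or state in ('killed', 'done')]
job_id=2: ✓ → 18
job_id=3: ✓ → 13
job_id=4: ✓ → 101
job_id=5: ✓ → 184
job_id=6: ✓ → 245
job_id=7: ✓ → 181
job_id=8: ✓ → 128
job_id=9: ✗
job_id=10: ✓ → 104
job_id=11: ✗
job_id=12: ✓ → 138
gpu_sum = 18 + 13 + 101 + 184 + 245 + 181 + 128 + 104 + 138 = 1112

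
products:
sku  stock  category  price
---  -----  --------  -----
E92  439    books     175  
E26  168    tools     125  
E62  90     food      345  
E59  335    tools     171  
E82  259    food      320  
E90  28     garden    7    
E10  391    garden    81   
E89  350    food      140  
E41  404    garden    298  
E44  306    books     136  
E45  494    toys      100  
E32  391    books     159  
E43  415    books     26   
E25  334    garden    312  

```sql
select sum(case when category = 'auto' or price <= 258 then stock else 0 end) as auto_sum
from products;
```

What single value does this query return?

sku=E92: ✓ → 439
sku=E26: ✓ → 168
sku=E62: ✗
sku=E59: ✓ → 335
sku=E82: ✗
sku=E90: ✓ → 28
sku=E10: ✓ → 391
sku=E89: ✓ → 350
sku=E41: ✗
sku=E44: ✓ → 306
sku=E45: ✓ → 494
sku=E32: ✓ → 391
sku=E43: ✓ → 415
sku=E25: ✗
auto_sum = 439 + 168 + 335 + 28 + 391 + 350 + 306 + 494 + 391 + 415 = 3317

3317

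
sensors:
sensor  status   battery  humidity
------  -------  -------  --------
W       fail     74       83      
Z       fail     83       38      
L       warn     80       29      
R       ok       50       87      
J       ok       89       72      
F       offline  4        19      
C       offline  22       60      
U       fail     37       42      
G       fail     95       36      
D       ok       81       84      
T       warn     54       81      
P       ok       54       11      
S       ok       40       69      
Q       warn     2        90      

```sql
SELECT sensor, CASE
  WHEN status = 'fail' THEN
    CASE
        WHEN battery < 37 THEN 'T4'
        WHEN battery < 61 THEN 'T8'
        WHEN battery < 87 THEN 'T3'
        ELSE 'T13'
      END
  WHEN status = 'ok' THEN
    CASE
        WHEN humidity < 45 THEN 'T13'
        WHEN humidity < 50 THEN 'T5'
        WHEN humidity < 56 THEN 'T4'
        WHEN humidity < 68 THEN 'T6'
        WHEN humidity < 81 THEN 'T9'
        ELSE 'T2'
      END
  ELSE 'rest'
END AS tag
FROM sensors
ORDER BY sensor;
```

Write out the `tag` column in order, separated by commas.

rest, T2, rest, T13, T9, rest, T13, rest, T2, T9, rest, T8, T3, T3

sensor=C: status='offline' → outer ELSE → rest
sensor=D: status='ok' → inner[ELSE] → T2
sensor=F: status='offline' → outer ELSE → rest
sensor=G: status='fail' → inner[ELSE] → T13
sensor=J: status='ok' → inner[humidity < 81] → T9
sensor=L: status='warn' → outer ELSE → rest
sensor=P: status='ok' → inner[humidity < 45] → T13
sensor=Q: status='warn' → outer ELSE → rest
sensor=R: status='ok' → inner[ELSE] → T2
sensor=S: status='ok' → inner[humidity < 81] → T9
sensor=T: status='warn' → outer ELSE → rest
sensor=U: status='fail' → inner[battery < 61] → T8
sensor=W: status='fail' → inner[battery < 87] → T3
sensor=Z: status='fail' → inner[battery < 87] → T3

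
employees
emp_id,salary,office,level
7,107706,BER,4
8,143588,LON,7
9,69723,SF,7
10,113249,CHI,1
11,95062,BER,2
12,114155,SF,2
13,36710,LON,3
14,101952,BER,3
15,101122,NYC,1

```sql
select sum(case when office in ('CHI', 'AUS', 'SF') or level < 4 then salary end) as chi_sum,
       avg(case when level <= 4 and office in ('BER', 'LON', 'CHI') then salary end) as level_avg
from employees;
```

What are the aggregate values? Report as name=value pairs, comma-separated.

chi_sum=631973, level_avg=90935.8

[chi_sum: office in ('CHI', 'AUS', 'SF') or level < 4]
emp_id=7: ✗
emp_id=8: ✗
emp_id=9: ✓ → 69723
emp_id=10: ✓ → 113249
emp_id=11: ✓ → 95062
emp_id=12: ✓ → 114155
emp_id=13: ✓ → 36710
emp_id=14: ✓ → 101952
emp_id=15: ✓ → 101122
chi_sum = 69723 + 113249 + 95062 + 114155 + 36710 + 101952 + 101122 = 631973
—
[level_avg: level <= 4 and office in ('BER', 'LON', 'CHI')]
emp_id=7: ✓ → 107706
emp_id=8: ✗
emp_id=9: ✗
emp_id=10: ✓ → 113249
emp_id=11: ✓ → 95062
emp_id=12: ✗
emp_id=13: ✓ → 36710
emp_id=14: ✓ → 101952
emp_id=15: ✗
level_avg = (107706 + 113249 + 95062 + 36710 + 101952) / 5 = 90935.8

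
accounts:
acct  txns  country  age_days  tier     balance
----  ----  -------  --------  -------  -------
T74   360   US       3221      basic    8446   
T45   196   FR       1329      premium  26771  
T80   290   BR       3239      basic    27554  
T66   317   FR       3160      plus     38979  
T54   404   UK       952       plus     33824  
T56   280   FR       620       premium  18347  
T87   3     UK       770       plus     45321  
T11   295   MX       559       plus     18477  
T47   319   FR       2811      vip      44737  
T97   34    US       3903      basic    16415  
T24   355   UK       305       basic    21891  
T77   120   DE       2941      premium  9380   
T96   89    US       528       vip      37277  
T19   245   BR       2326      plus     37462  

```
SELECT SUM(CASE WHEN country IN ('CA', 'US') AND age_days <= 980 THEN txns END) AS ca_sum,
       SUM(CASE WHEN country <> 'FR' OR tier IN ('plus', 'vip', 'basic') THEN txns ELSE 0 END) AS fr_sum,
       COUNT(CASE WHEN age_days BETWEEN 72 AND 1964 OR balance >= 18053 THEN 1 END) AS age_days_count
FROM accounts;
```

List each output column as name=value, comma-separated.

[ca_sum: country IN ('CA', 'US') AND age_days <= 980]
acct=T74: ✗
acct=T45: ✗
acct=T80: ✗
acct=T66: ✗
acct=T54: ✗
acct=T56: ✗
acct=T87: ✗
acct=T11: ✗
acct=T47: ✗
acct=T97: ✗
acct=T24: ✗
acct=T77: ✗
acct=T96: ✓ → 89
acct=T19: ✗
ca_sum = 89
—
[fr_sum: country <> 'FR' OR tier IN ('plus', 'vip', 'basic')]
acct=T74: ✓ → 360
acct=T45: ✗
acct=T80: ✓ → 290
acct=T66: ✓ → 317
acct=T54: ✓ → 404
acct=T56: ✗
acct=T87: ✓ → 3
acct=T11: ✓ → 295
acct=T47: ✓ → 319
acct=T97: ✓ → 34
acct=T24: ✓ → 355
acct=T77: ✓ → 120
acct=T96: ✓ → 89
acct=T19: ✓ → 245
fr_sum = 360 + 290 + 317 + 404 + 3 + 295 + 319 + 34 + 355 + 120 + 89 + 245 = 2831
—
[age_days_count: age_days BETWEEN 72 AND 1964 OR balance >= 18053]
acct=T74: ✗
acct=T45: ✓ → 1
acct=T80: ✓ → 1
acct=T66: ✓ → 1
acct=T54: ✓ → 1
acct=T56: ✓ → 1
acct=T87: ✓ → 1
acct=T11: ✓ → 1
acct=T47: ✓ → 1
acct=T97: ✗
acct=T24: ✓ → 1
acct=T77: ✗
acct=T96: ✓ → 1
acct=T19: ✓ → 1
age_days_count = COUNT(1, 1, 1, 1, 1, 1, 1, 1, 1, 1, 1) = 11

ca_sum=89, fr_sum=2831, age_days_count=11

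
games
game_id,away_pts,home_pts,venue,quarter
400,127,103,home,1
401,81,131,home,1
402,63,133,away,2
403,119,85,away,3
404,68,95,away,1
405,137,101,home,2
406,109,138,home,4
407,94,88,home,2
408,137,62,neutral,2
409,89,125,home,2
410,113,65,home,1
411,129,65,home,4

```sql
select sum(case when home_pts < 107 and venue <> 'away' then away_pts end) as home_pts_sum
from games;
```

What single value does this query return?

737

game_id=400: ✓ → 127
game_id=401: ✗
game_id=402: ✗
game_id=403: ✗
game_id=404: ✗
game_id=405: ✓ → 137
game_id=406: ✗
game_id=407: ✓ → 94
game_id=408: ✓ → 137
game_id=409: ✗
game_id=410: ✓ → 113
game_id=411: ✓ → 129
home_pts_sum = 127 + 137 + 94 + 137 + 113 + 129 = 737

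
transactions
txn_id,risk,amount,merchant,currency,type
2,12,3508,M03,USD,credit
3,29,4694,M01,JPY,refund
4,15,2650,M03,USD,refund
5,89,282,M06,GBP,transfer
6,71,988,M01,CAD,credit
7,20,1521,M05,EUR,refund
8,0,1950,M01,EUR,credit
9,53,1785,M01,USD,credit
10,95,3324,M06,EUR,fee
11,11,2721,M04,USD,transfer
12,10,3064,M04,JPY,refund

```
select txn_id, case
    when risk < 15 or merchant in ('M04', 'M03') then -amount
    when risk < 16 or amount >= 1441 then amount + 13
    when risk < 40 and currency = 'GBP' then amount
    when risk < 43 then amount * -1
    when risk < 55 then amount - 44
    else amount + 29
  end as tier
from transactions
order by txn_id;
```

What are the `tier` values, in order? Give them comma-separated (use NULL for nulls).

txn_id=2: risk < 15 or merchant in ('M04', 'M03') → -3508
txn_id=3: risk < 16 or amount >= 1441 → 4707
txn_id=4: risk < 15 or merchant in ('M04', 'M03') → -2650
txn_id=5: ELSE → 311
txn_id=6: ELSE → 1017
txn_id=7: risk < 16 or amount >= 1441 → 1534
txn_id=8: risk < 15 or merchant in ('M04', 'M03') → -1950
txn_id=9: risk < 16 or amount >= 1441 → 1798
txn_id=10: risk < 16 or amount >= 1441 → 3337
txn_id=11: risk < 15 or merchant in ('M04', 'M03') → -2721
txn_id=12: risk < 15 or merchant in ('M04', 'M03') → -3064

-3508, 4707, -2650, 311, 1017, 1534, -1950, 1798, 3337, -2721, -3064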